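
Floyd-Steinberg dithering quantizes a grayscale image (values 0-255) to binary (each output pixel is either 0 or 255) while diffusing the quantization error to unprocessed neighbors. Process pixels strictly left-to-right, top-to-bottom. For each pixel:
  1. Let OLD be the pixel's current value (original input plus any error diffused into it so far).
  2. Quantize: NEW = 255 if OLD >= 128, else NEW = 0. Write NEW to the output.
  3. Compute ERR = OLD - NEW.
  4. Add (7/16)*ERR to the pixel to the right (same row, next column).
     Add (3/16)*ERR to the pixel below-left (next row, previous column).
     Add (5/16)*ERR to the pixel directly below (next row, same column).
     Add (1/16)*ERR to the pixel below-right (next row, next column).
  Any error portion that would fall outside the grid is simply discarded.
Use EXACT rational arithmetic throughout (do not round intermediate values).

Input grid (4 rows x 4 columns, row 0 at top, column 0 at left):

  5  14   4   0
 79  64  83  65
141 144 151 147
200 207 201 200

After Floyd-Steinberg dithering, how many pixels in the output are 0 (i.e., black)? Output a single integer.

(0,0): OLD=5 → NEW=0, ERR=5
(0,1): OLD=259/16 → NEW=0, ERR=259/16
(0,2): OLD=2837/256 → NEW=0, ERR=2837/256
(0,3): OLD=19859/4096 → NEW=0, ERR=19859/4096
(1,0): OLD=21401/256 → NEW=0, ERR=21401/256
(1,1): OLD=221231/2048 → NEW=0, ERR=221231/2048
(1,2): OLD=8889563/65536 → NEW=255, ERR=-7822117/65536
(1,3): OLD=15717613/1048576 → NEW=0, ERR=15717613/1048576
(2,0): OLD=6140021/32768 → NEW=255, ERR=-2215819/32768
(2,1): OLD=137382743/1048576 → NEW=255, ERR=-130004137/1048576
(2,2): OLD=144748051/2097152 → NEW=0, ERR=144748051/2097152
(2,3): OLD=5852606247/33554432 → NEW=255, ERR=-2703773913/33554432
(3,0): OLD=2610899749/16777216 → NEW=255, ERR=-1667290331/16777216
(3,1): OLD=35834230011/268435456 → NEW=255, ERR=-32616811269/268435456
(3,2): OLD=629437867269/4294967296 → NEW=255, ERR=-465778793211/4294967296
(3,3): OLD=9049472498851/68719476736 → NEW=255, ERR=-8473994068829/68719476736
Output grid:
  Row 0: ....  (4 black, running=4)
  Row 1: ..#.  (3 black, running=7)
  Row 2: ##.#  (1 black, running=8)
  Row 3: ####  (0 black, running=8)

Answer: 8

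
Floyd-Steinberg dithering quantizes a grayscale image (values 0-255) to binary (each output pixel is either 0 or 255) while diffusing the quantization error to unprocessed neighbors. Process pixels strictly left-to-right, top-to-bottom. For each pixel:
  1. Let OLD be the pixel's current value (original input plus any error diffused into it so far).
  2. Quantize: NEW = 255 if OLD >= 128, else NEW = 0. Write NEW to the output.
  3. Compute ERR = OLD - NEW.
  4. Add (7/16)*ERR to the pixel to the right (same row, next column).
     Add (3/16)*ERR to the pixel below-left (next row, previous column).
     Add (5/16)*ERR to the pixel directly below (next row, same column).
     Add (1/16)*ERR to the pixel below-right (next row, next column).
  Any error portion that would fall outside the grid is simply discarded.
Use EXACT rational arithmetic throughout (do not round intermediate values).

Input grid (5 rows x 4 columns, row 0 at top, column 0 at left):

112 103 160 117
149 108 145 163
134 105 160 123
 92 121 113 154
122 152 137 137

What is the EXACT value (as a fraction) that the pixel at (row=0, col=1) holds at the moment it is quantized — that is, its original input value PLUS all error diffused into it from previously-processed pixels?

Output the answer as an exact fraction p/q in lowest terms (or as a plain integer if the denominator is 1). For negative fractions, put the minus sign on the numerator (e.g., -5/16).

Answer: 152

Derivation:
(0,0): OLD=112 → NEW=0, ERR=112
(0,1): OLD=152 → NEW=255, ERR=-103
Target (0,1): original=103, with diffused error = 152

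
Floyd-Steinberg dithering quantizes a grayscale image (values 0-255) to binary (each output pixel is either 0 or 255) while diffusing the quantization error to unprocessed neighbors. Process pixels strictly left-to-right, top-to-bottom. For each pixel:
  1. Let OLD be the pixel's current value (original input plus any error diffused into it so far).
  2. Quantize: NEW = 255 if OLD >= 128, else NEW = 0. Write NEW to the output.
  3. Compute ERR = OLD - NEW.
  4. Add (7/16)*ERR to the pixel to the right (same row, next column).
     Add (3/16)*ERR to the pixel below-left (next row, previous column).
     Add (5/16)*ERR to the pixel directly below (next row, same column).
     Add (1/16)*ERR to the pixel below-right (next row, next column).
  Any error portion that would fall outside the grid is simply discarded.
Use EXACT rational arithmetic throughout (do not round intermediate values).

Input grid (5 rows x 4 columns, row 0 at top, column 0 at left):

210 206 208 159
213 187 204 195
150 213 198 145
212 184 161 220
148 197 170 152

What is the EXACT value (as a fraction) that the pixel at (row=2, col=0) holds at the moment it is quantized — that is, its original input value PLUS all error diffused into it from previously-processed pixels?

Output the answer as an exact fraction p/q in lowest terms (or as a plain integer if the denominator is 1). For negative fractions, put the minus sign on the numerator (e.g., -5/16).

Answer: 4934931/32768

Derivation:
(0,0): OLD=210 → NEW=255, ERR=-45
(0,1): OLD=2981/16 → NEW=255, ERR=-1099/16
(0,2): OLD=45555/256 → NEW=255, ERR=-19725/256
(0,3): OLD=513189/4096 → NEW=0, ERR=513189/4096
(1,0): OLD=47631/256 → NEW=255, ERR=-17649/256
(1,1): OLD=241897/2048 → NEW=0, ERR=241897/2048
(1,2): OLD=16436125/65536 → NEW=255, ERR=-275555/65536
(1,3): OLD=238548955/1048576 → NEW=255, ERR=-28837925/1048576
(2,0): OLD=4934931/32768 → NEW=255, ERR=-3420909/32768
Target (2,0): original=150, with diffused error = 4934931/32768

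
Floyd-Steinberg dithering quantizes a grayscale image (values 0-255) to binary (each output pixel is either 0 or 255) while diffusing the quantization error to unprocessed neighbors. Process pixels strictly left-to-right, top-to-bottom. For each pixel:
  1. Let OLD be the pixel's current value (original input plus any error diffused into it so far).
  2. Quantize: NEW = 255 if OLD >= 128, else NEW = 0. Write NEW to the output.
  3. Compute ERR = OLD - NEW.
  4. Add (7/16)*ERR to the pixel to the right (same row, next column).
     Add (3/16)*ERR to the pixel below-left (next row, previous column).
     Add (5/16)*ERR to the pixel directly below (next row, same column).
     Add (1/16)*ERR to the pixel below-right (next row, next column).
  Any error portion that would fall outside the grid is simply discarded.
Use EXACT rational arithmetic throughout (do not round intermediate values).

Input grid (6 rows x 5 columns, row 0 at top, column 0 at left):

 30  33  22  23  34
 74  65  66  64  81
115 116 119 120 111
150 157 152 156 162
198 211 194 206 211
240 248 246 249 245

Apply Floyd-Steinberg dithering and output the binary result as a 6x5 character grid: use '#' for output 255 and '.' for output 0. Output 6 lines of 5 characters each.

(0,0): OLD=30 → NEW=0, ERR=30
(0,1): OLD=369/8 → NEW=0, ERR=369/8
(0,2): OLD=5399/128 → NEW=0, ERR=5399/128
(0,3): OLD=84897/2048 → NEW=0, ERR=84897/2048
(0,4): OLD=1708391/32768 → NEW=0, ERR=1708391/32768
(1,0): OLD=11779/128 → NEW=0, ERR=11779/128
(1,1): OLD=132565/1024 → NEW=255, ERR=-128555/1024
(1,2): OLD=1143993/32768 → NEW=0, ERR=1143993/32768
(1,3): OLD=13715365/131072 → NEW=0, ERR=13715365/131072
(1,4): OLD=305478095/2097152 → NEW=255, ERR=-229295665/2097152
(2,0): OLD=1969655/16384 → NEW=0, ERR=1969655/16384
(2,1): OLD=74271181/524288 → NEW=255, ERR=-59422259/524288
(2,2): OLD=772572199/8388608 → NEW=0, ERR=772572199/8388608
(2,3): OLD=23444363781/134217728 → NEW=255, ERR=-10781156859/134217728
(2,4): OLD=103572507875/2147483648 → NEW=0, ERR=103572507875/2147483648
(3,0): OLD=1395169223/8388608 → NEW=255, ERR=-743925817/8388608
(3,1): OLD=7218550907/67108864 → NEW=0, ERR=7218550907/67108864
(3,2): OLD=441727434233/2147483648 → NEW=255, ERR=-105880896007/2147483648
(3,3): OLD=533119546401/4294967296 → NEW=0, ERR=533119546401/4294967296
(3,4): OLD=15555120115301/68719476736 → NEW=255, ERR=-1968346452379/68719476736
(4,0): OLD=204499501193/1073741824 → NEW=255, ERR=-69304663927/1073741824
(4,1): OLD=6926519948617/34359738368 → NEW=255, ERR=-1835213335223/34359738368
(4,2): OLD=101826430045159/549755813888 → NEW=255, ERR=-38361302496281/549755813888
(4,3): OLD=1810316730562633/8796093022208 → NEW=255, ERR=-432686990100407/8796093022208
(4,4): OLD=26498888213778047/140737488355328 → NEW=255, ERR=-9389171316830593/140737488355328
(5,0): OLD=115347009099131/549755813888 → NEW=255, ERR=-24840723442309/549755813888
(5,1): OLD=855080521587057/4398046511104 → NEW=255, ERR=-266421338744463/4398046511104
(5,2): OLD=26054743609167417/140737488355328 → NEW=255, ERR=-9833315921441223/140737488355328
(5,3): OLD=104815493889991479/562949953421312 → NEW=255, ERR=-38736744232443081/562949953421312
(5,4): OLD=1720131214081403565/9007199254740992 → NEW=255, ERR=-576704595877549395/9007199254740992
Row 0: .....
Row 1: .#..#
Row 2: .#.#.
Row 3: #.#.#
Row 4: #####
Row 5: #####

Answer: .....
.#..#
.#.#.
#.#.#
#####
#####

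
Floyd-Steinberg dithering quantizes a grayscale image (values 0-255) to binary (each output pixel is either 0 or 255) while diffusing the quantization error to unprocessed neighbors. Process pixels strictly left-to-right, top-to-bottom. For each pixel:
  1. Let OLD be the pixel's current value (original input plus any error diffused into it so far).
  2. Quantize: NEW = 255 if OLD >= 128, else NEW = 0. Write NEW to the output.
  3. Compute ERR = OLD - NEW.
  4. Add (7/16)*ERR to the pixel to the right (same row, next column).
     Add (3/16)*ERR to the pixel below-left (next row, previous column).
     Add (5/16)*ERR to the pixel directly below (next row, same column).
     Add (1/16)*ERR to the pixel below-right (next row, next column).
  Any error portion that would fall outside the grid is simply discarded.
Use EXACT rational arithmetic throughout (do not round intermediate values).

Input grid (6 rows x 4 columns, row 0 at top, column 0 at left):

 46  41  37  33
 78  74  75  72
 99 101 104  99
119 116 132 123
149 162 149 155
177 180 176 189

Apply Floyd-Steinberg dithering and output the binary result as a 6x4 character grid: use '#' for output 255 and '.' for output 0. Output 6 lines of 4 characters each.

Answer: ....
.#..
.#.#
#.#.
.#.#
####

Derivation:
(0,0): OLD=46 → NEW=0, ERR=46
(0,1): OLD=489/8 → NEW=0, ERR=489/8
(0,2): OLD=8159/128 → NEW=0, ERR=8159/128
(0,3): OLD=124697/2048 → NEW=0, ERR=124697/2048
(1,0): OLD=13291/128 → NEW=0, ERR=13291/128
(1,1): OLD=157037/1024 → NEW=255, ERR=-104083/1024
(1,2): OLD=2152433/32768 → NEW=0, ERR=2152433/32768
(1,3): OLD=64880231/524288 → NEW=0, ERR=64880231/524288
(2,0): OLD=1841407/16384 → NEW=0, ERR=1841407/16384
(2,1): OLD=71939301/524288 → NEW=255, ERR=-61754139/524288
(2,2): OLD=94210137/1048576 → NEW=0, ERR=94210137/1048576
(2,3): OLD=3038095509/16777216 → NEW=255, ERR=-1240094571/16777216
(3,0): OLD=1107607055/8388608 → NEW=255, ERR=-1031487985/8388608
(3,1): OLD=6612353105/134217728 → NEW=0, ERR=6612353105/134217728
(3,2): OLD=344477471663/2147483648 → NEW=255, ERR=-203130858577/2147483648
(3,3): OLD=2203613644361/34359738368 → NEW=0, ERR=2203613644361/34359738368
(4,0): OLD=257293084067/2147483648 → NEW=0, ERR=257293084067/2147483648
(4,1): OLD=3511431976297/17179869184 → NEW=255, ERR=-869434665623/17179869184
(4,2): OLD=61794665592393/549755813888 → NEW=0, ERR=61794665592393/549755813888
(4,3): OLD=1920244669342159/8796093022208 → NEW=255, ERR=-322759051320881/8796093022208
(5,0): OLD=56336808894899/274877906944 → NEW=255, ERR=-13757057375821/274877906944
(5,1): OLD=1502839420534597/8796093022208 → NEW=255, ERR=-740164300128443/8796093022208
(5,2): OLD=722462293570889/4398046511104 → NEW=255, ERR=-399039566760631/4398046511104
(5,3): OLD=20387750757382041/140737488355328 → NEW=255, ERR=-15500308773226599/140737488355328
Row 0: ....
Row 1: .#..
Row 2: .#.#
Row 3: #.#.
Row 4: .#.#
Row 5: ####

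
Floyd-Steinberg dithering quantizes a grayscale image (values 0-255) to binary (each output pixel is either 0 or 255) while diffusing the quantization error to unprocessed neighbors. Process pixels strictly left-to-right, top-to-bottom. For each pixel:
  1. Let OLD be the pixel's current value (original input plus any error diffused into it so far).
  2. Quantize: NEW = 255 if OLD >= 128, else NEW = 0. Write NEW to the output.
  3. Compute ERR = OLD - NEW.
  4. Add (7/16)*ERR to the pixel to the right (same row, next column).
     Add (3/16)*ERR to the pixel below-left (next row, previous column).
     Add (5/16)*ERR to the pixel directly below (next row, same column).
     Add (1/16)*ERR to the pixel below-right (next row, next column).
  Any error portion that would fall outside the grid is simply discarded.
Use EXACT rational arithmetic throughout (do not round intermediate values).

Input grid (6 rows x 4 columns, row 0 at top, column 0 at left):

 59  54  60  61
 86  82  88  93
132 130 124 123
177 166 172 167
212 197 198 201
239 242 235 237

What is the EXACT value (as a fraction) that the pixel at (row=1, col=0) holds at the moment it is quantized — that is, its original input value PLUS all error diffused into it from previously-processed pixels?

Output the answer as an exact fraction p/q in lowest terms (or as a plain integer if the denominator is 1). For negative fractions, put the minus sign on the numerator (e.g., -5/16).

Answer: 30567/256

Derivation:
(0,0): OLD=59 → NEW=0, ERR=59
(0,1): OLD=1277/16 → NEW=0, ERR=1277/16
(0,2): OLD=24299/256 → NEW=0, ERR=24299/256
(0,3): OLD=419949/4096 → NEW=0, ERR=419949/4096
(1,0): OLD=30567/256 → NEW=0, ERR=30567/256
Target (1,0): original=86, with diffused error = 30567/256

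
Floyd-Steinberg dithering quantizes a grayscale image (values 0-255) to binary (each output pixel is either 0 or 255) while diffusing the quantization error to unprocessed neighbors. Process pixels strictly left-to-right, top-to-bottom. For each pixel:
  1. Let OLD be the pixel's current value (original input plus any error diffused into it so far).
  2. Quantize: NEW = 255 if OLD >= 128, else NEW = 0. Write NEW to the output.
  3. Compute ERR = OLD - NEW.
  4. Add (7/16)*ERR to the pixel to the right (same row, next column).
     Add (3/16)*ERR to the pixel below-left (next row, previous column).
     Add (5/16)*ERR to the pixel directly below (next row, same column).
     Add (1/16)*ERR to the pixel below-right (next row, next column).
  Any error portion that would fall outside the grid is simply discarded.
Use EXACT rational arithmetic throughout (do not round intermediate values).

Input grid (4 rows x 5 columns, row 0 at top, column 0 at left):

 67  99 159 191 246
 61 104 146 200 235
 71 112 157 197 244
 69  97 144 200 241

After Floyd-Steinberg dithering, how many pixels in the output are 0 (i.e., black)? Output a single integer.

Answer: 8

Derivation:
(0,0): OLD=67 → NEW=0, ERR=67
(0,1): OLD=2053/16 → NEW=255, ERR=-2027/16
(0,2): OLD=26515/256 → NEW=0, ERR=26515/256
(0,3): OLD=967941/4096 → NEW=255, ERR=-76539/4096
(0,4): OLD=15586083/65536 → NEW=255, ERR=-1125597/65536
(1,0): OLD=14895/256 → NEW=0, ERR=14895/256
(1,1): OLD=232393/2048 → NEW=0, ERR=232393/2048
(1,2): OLD=14194429/65536 → NEW=255, ERR=-2517251/65536
(1,3): OLD=47345593/262144 → NEW=255, ERR=-19501127/262144
(1,4): OLD=821743115/4194304 → NEW=255, ERR=-247804405/4194304
(2,0): OLD=3619507/32768 → NEW=0, ERR=3619507/32768
(2,1): OLD=201557857/1048576 → NEW=255, ERR=-65829023/1048576
(2,2): OLD=1856811363/16777216 → NEW=0, ERR=1856811363/16777216
(2,3): OLD=56021034617/268435456 → NEW=255, ERR=-12430006663/268435456
(2,4): OLD=861695409935/4294967296 → NEW=255, ERR=-233521250545/4294967296
(3,0): OLD=1539261955/16777216 → NEW=0, ERR=1539261955/16777216
(3,1): OLD=19485186375/134217728 → NEW=255, ERR=-14740334265/134217728
(3,2): OLD=506513270077/4294967296 → NEW=0, ERR=506513270077/4294967296
(3,3): OLD=2008733457749/8589934592 → NEW=255, ERR=-181699863211/8589934592
(3,4): OLD=29117916025609/137438953472 → NEW=255, ERR=-5929017109751/137438953472
Output grid:
  Row 0: .#.##  (2 black, running=2)
  Row 1: ..###  (2 black, running=4)
  Row 2: .#.##  (2 black, running=6)
  Row 3: .#.##  (2 black, running=8)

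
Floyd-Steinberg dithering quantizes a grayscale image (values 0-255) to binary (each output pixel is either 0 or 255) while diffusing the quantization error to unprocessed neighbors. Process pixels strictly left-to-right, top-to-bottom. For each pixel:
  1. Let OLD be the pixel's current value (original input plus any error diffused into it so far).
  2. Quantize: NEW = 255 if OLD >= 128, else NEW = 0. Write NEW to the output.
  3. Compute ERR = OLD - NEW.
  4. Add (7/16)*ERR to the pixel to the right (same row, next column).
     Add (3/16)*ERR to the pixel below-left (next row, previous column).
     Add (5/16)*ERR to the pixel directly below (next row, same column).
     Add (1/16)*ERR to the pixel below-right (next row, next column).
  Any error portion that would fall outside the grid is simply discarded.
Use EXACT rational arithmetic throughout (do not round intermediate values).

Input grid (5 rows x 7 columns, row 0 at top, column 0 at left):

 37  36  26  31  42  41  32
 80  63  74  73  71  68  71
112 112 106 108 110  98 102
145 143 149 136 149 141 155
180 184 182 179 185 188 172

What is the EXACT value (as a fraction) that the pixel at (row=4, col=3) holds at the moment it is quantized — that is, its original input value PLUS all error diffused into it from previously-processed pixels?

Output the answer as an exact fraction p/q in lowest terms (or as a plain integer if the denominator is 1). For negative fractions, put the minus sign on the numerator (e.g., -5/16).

(0,0): OLD=37 → NEW=0, ERR=37
(0,1): OLD=835/16 → NEW=0, ERR=835/16
(0,2): OLD=12501/256 → NEW=0, ERR=12501/256
(0,3): OLD=214483/4096 → NEW=0, ERR=214483/4096
(0,4): OLD=4253893/65536 → NEW=0, ERR=4253893/65536
(0,5): OLD=72768867/1048576 → NEW=0, ERR=72768867/1048576
(0,6): OLD=1046252981/16777216 → NEW=0, ERR=1046252981/16777216
(1,0): OLD=25945/256 → NEW=0, ERR=25945/256
(1,1): OLD=276719/2048 → NEW=255, ERR=-245521/2048
(1,2): OLD=3269659/65536 → NEW=0, ERR=3269659/65536
(1,3): OLD=33138559/262144 → NEW=0, ERR=33138559/262144
(1,4): OLD=2732587677/16777216 → NEW=255, ERR=-1545602403/16777216
(1,5): OLD=8741829549/134217728 → NEW=0, ERR=8741829549/134217728
(1,6): OLD=264828680067/2147483648 → NEW=0, ERR=264828680067/2147483648
(2,0): OLD=3971253/32768 → NEW=0, ERR=3971253/32768
(2,1): OLD=150205591/1048576 → NEW=255, ERR=-117181289/1048576
(2,2): OLD=1491644549/16777216 → NEW=0, ERR=1491644549/16777216
(2,3): OLD=23118552733/134217728 → NEW=255, ERR=-11106967907/134217728
(2,4): OLD=69921380333/1073741824 → NEW=0, ERR=69921380333/1073741824
(2,5): OLD=5642148981263/34359738368 → NEW=255, ERR=-3119584302577/34359738368
(2,6): OLD=57662205668441/549755813888 → NEW=0, ERR=57662205668441/549755813888
(3,0): OLD=2716552933/16777216 → NEW=255, ERR=-1561637147/16777216
(3,1): OLD=12294261121/134217728 → NEW=0, ERR=12294261121/134217728
(3,2): OLD=208690282323/1073741824 → NEW=255, ERR=-65113882797/1073741824
(3,3): OLD=435403926325/4294967296 → NEW=0, ERR=435403926325/4294967296
(3,4): OLD=105281520304869/549755813888 → NEW=255, ERR=-34906212236571/549755813888
(3,5): OLD=477562625002495/4398046511104 → NEW=0, ERR=477562625002495/4398046511104
(3,6): OLD=16157275158563169/70368744177664 → NEW=255, ERR=-1786754606741151/70368744177664
(4,0): OLD=360964354123/2147483648 → NEW=255, ERR=-186643976117/2147483648
(4,1): OLD=5408652064975/34359738368 → NEW=255, ERR=-3353081218865/34359738368
(4,2): OLD=79762793426817/549755813888 → NEW=255, ERR=-60424939114623/549755813888
(4,3): OLD=646063822659547/4398046511104 → NEW=255, ERR=-475438037671973/4398046511104
Target (4,3): original=179, with diffused error = 646063822659547/4398046511104

Answer: 646063822659547/4398046511104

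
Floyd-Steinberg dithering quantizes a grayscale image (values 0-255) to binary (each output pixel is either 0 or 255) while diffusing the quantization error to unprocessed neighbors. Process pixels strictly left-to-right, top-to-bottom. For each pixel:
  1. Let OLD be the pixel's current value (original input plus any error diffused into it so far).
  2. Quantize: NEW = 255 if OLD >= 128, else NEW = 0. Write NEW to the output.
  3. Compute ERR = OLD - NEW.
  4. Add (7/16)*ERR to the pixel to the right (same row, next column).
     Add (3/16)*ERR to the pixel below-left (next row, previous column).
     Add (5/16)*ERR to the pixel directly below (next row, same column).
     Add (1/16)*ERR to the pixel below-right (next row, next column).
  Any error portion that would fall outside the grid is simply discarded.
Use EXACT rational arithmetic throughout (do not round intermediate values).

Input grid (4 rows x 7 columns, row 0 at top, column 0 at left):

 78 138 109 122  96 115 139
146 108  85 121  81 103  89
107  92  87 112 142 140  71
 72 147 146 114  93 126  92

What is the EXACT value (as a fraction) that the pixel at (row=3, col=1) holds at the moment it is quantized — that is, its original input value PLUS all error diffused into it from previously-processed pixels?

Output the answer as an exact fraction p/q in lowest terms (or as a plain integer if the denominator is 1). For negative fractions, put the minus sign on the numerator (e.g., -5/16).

Answer: 11466648739/67108864

Derivation:
(0,0): OLD=78 → NEW=0, ERR=78
(0,1): OLD=1377/8 → NEW=255, ERR=-663/8
(0,2): OLD=9311/128 → NEW=0, ERR=9311/128
(0,3): OLD=315033/2048 → NEW=255, ERR=-207207/2048
(0,4): OLD=1695279/32768 → NEW=0, ERR=1695279/32768
(0,5): OLD=72160073/524288 → NEW=255, ERR=-61533367/524288
(0,6): OLD=735282943/8388608 → NEW=0, ERR=735282943/8388608
(1,0): OLD=19819/128 → NEW=255, ERR=-12821/128
(1,1): OLD=58157/1024 → NEW=0, ERR=58157/1024
(1,2): OLD=3553009/32768 → NEW=0, ERR=3553009/32768
(1,3): OLD=19800701/131072 → NEW=255, ERR=-13622659/131072
(1,4): OLD=196020023/8388608 → NEW=0, ERR=196020023/8388608
(1,5): OLD=6456868519/67108864 → NEW=0, ERR=6456868519/67108864
(1,6): OLD=162296148713/1073741824 → NEW=255, ERR=-111508016407/1073741824
(2,0): OLD=1414719/16384 → NEW=0, ERR=1414719/16384
(2,1): OLD=84722533/524288 → NEW=255, ERR=-48970907/524288
(2,2): OLD=537557743/8388608 → NEW=0, ERR=537557743/8388608
(2,3): OLD=7966834615/67108864 → NEW=0, ERR=7966834615/67108864
(2,4): OLD=114237893191/536870912 → NEW=255, ERR=-22664189369/536870912
(2,5): OLD=2294999029837/17179869184 → NEW=255, ERR=-2085867612083/17179869184
(2,6): OLD=-2352424863253/274877906944 → NEW=0, ERR=-2352424863253/274877906944
(3,0): OLD=683422095/8388608 → NEW=0, ERR=683422095/8388608
(3,1): OLD=11466648739/67108864 → NEW=255, ERR=-5646111581/67108864
Target (3,1): original=147, with diffused error = 11466648739/67108864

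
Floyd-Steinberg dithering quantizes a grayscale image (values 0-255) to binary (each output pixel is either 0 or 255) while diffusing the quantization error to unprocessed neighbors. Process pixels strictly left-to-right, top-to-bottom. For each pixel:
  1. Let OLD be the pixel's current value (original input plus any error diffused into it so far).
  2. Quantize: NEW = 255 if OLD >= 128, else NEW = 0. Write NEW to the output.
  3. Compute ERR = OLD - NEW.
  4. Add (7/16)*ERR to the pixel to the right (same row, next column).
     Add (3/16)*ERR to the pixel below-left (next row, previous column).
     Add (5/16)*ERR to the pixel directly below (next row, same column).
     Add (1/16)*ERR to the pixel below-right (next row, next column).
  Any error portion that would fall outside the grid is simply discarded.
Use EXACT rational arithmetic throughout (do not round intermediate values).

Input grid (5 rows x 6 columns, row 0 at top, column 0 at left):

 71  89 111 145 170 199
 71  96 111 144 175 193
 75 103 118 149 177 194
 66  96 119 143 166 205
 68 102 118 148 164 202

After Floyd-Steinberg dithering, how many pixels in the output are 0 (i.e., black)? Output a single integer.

Answer: 14

Derivation:
(0,0): OLD=71 → NEW=0, ERR=71
(0,1): OLD=1921/16 → NEW=0, ERR=1921/16
(0,2): OLD=41863/256 → NEW=255, ERR=-23417/256
(0,3): OLD=430001/4096 → NEW=0, ERR=430001/4096
(0,4): OLD=14151127/65536 → NEW=255, ERR=-2560553/65536
(0,5): OLD=190742753/1048576 → NEW=255, ERR=-76644127/1048576
(1,0): OLD=29619/256 → NEW=0, ERR=29619/256
(1,1): OLD=351077/2048 → NEW=255, ERR=-171163/2048
(1,2): OLD=4786633/65536 → NEW=0, ERR=4786633/65536
(1,3): OLD=51306261/262144 → NEW=255, ERR=-15540459/262144
(1,4): OLD=2176183583/16777216 → NEW=255, ERR=-2102006497/16777216
(1,5): OLD=30306965801/268435456 → NEW=0, ERR=30306965801/268435456
(2,0): OLD=3128871/32768 → NEW=0, ERR=3128871/32768
(2,1): OLD=146363805/1048576 → NEW=255, ERR=-121023075/1048576
(2,2): OLD=1241359639/16777216 → NEW=0, ERR=1241359639/16777216
(2,3): OLD=19316406047/134217728 → NEW=255, ERR=-14909114593/134217728
(2,4): OLD=458328554717/4294967296 → NEW=0, ERR=458328554717/4294967296
(2,5): OLD=18426321970651/68719476736 → NEW=255, ERR=902855402971/68719476736
(3,0): OLD=1244846391/16777216 → NEW=0, ERR=1244846391/16777216
(3,1): OLD=15063971691/134217728 → NEW=0, ERR=15063971691/134217728
(3,2): OLD=175217222065/1073741824 → NEW=255, ERR=-98586943055/1073741824
(3,3): OLD=6373766164563/68719476736 → NEW=0, ERR=6373766164563/68719476736
(3,4): OLD=129438338638707/549755813888 → NEW=255, ERR=-10749393902733/549755813888
(3,5): OLD=1822733583356125/8796093022208 → NEW=255, ERR=-420270137306915/8796093022208
(4,0): OLD=241014658777/2147483648 → NEW=0, ERR=241014658777/2147483648
(4,1): OLD=5964732339973/34359738368 → NEW=255, ERR=-2797000943867/34359738368
(4,2): OLD=85870589085311/1099511627776 → NEW=0, ERR=85870589085311/1099511627776
(4,3): OLD=3549189558231067/17592186044416 → NEW=255, ERR=-936817883095013/17592186044416
(4,4): OLD=36994331288731851/281474976710656 → NEW=255, ERR=-34781787772485429/281474976710656
(4,5): OLD=593507698674136493/4503599627370496 → NEW=255, ERR=-554910206305339987/4503599627370496
Output grid:
  Row 0: ..#.##  (3 black, running=3)
  Row 1: .#.##.  (3 black, running=6)
  Row 2: .#.#.#  (3 black, running=9)
  Row 3: ..#.##  (3 black, running=12)
  Row 4: .#.###  (2 black, running=14)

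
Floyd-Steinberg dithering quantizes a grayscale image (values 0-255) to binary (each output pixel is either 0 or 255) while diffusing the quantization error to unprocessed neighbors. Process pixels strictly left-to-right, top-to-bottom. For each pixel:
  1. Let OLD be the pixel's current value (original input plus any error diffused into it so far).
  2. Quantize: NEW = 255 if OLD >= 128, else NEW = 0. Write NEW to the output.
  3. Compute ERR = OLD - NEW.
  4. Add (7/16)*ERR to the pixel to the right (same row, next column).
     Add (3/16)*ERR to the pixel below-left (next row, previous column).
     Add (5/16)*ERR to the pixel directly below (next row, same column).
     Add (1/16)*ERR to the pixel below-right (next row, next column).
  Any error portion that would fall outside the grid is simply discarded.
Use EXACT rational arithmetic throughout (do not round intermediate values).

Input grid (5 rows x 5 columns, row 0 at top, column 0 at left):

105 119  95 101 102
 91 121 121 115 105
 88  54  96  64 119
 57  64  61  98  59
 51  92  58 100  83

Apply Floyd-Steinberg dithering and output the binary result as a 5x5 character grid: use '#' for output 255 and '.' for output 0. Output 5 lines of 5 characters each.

Answer: .#..#
.#.#.
..#.#
.#...
...#.

Derivation:
(0,0): OLD=105 → NEW=0, ERR=105
(0,1): OLD=2639/16 → NEW=255, ERR=-1441/16
(0,2): OLD=14233/256 → NEW=0, ERR=14233/256
(0,3): OLD=513327/4096 → NEW=0, ERR=513327/4096
(0,4): OLD=10277961/65536 → NEW=255, ERR=-6433719/65536
(1,0): OLD=27373/256 → NEW=0, ERR=27373/256
(1,1): OLD=320763/2048 → NEW=255, ERR=-201477/2048
(1,2): OLD=7418903/65536 → NEW=0, ERR=7418903/65536
(1,3): OLD=49481803/262144 → NEW=255, ERR=-17364917/262144
(1,4): OLD=223026049/4194304 → NEW=0, ERR=223026049/4194304
(2,0): OLD=3374073/32768 → NEW=0, ERR=3374073/32768
(2,1): OLD=100888003/1048576 → NEW=0, ERR=100888003/1048576
(2,2): OLD=2598805769/16777216 → NEW=255, ERR=-1679384311/16777216
(2,3): OLD=4442957323/268435456 → NEW=0, ERR=4442957323/268435456
(2,4): OLD=595788470157/4294967296 → NEW=255, ERR=-499428190323/4294967296
(3,0): OLD=1798817001/16777216 → NEW=0, ERR=1798817001/16777216
(3,1): OLD=17266000437/134217728 → NEW=255, ERR=-16959520203/134217728
(3,2): OLD=-70634821929/4294967296 → NEW=0, ERR=-70634821929/4294967296
(3,3): OLD=583411824735/8589934592 → NEW=0, ERR=583411824735/8589934592
(3,4): OLD=7340673759099/137438953472 → NEW=0, ERR=7340673759099/137438953472
(4,0): OLD=130595785479/2147483648 → NEW=0, ERR=130595785479/2147483648
(4,1): OLD=5685602310407/68719476736 → NEW=0, ERR=5685602310407/68719476736
(4,2): OLD=103238714279241/1099511627776 → NEW=0, ERR=103238714279241/1099511627776
(4,3): OLD=3013366828031239/17592186044416 → NEW=255, ERR=-1472640613294841/17592186044416
(4,4): OLD=18946797396801201/281474976710656 → NEW=0, ERR=18946797396801201/281474976710656
Row 0: .#..#
Row 1: .#.#.
Row 2: ..#.#
Row 3: .#...
Row 4: ...#.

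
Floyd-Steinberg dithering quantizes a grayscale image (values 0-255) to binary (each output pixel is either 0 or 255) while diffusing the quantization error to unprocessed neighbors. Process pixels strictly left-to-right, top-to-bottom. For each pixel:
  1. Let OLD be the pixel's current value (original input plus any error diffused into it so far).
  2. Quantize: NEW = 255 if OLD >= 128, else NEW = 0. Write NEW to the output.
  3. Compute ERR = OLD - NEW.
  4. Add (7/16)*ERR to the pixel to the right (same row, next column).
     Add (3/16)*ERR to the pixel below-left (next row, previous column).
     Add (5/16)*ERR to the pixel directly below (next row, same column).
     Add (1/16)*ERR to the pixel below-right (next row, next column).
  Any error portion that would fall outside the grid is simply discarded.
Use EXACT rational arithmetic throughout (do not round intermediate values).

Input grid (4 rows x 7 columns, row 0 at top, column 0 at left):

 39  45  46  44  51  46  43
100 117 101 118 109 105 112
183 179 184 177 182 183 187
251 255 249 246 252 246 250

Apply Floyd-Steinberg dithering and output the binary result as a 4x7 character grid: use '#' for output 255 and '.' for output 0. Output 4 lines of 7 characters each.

(0,0): OLD=39 → NEW=0, ERR=39
(0,1): OLD=993/16 → NEW=0, ERR=993/16
(0,2): OLD=18727/256 → NEW=0, ERR=18727/256
(0,3): OLD=311313/4096 → NEW=0, ERR=311313/4096
(0,4): OLD=5521527/65536 → NEW=0, ERR=5521527/65536
(0,5): OLD=86885185/1048576 → NEW=0, ERR=86885185/1048576
(0,6): OLD=1329616583/16777216 → NEW=0, ERR=1329616583/16777216
(1,0): OLD=31699/256 → NEW=0, ERR=31699/256
(1,1): OLD=423365/2048 → NEW=255, ERR=-98875/2048
(1,2): OLD=7921193/65536 → NEW=0, ERR=7921193/65536
(1,3): OLD=56361013/262144 → NEW=255, ERR=-10485707/262144
(1,4): OLD=2317190591/16777216 → NEW=255, ERR=-1960999489/16777216
(1,5): OLD=13405950959/134217728 → NEW=0, ERR=13405950959/134217728
(1,6): OLD=398665792289/2147483648 → NEW=255, ERR=-148942537951/2147483648
(2,0): OLD=6967879/32768 → NEW=255, ERR=-1387961/32768
(2,1): OLD=184322173/1048576 → NEW=255, ERR=-83064707/1048576
(2,2): OLD=2962797751/16777216 → NEW=255, ERR=-1315392329/16777216
(2,3): OLD=15547365055/134217728 → NEW=0, ERR=15547365055/134217728
(2,4): OLD=228041385327/1073741824 → NEW=255, ERR=-45762779793/1073741824
(2,5): OLD=6021793732517/34359738368 → NEW=255, ERR=-2739939551323/34359738368
(2,6): OLD=75141280747219/549755813888 → NEW=255, ERR=-65046451794221/549755813888
(3,0): OLD=3739813335/16777216 → NEW=255, ERR=-538376745/16777216
(3,1): OLD=26690207243/134217728 → NEW=255, ERR=-7535313397/134217728
(3,2): OLD=232685177041/1073741824 → NEW=255, ERR=-41118988079/1073741824
(3,3): OLD=1084709014119/4294967296 → NEW=255, ERR=-10507646361/4294967296
(3,4): OLD=126388298936791/549755813888 → NEW=255, ERR=-13799433604649/549755813888
(3,5): OLD=814738892744053/4398046511104 → NEW=255, ERR=-306762967587467/4398046511104
(3,6): OLD=12492274936965547/70368744177664 → NEW=255, ERR=-5451754828338773/70368744177664
Row 0: .......
Row 1: .#.##.#
Row 2: ###.###
Row 3: #######

Answer: .......
.#.##.#
###.###
#######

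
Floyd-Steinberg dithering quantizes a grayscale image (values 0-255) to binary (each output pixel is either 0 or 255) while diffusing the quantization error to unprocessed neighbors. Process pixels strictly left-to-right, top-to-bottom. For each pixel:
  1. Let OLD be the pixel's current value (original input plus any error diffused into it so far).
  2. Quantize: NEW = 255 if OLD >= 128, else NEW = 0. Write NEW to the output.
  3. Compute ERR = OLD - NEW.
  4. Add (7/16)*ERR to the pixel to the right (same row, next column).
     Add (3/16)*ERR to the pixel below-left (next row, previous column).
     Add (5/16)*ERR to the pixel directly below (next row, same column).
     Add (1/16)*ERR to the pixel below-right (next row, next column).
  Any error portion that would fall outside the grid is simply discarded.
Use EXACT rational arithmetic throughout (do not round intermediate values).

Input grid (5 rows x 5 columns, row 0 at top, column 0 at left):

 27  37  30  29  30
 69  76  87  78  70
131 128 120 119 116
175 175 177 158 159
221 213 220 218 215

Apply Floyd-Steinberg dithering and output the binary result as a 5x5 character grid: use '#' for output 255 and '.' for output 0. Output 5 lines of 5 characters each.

Answer: .....
.#.#.
#.#.#
#.#.#
#####

Derivation:
(0,0): OLD=27 → NEW=0, ERR=27
(0,1): OLD=781/16 → NEW=0, ERR=781/16
(0,2): OLD=13147/256 → NEW=0, ERR=13147/256
(0,3): OLD=210813/4096 → NEW=0, ERR=210813/4096
(0,4): OLD=3441771/65536 → NEW=0, ERR=3441771/65536
(1,0): OLD=22167/256 → NEW=0, ERR=22167/256
(1,1): OLD=287649/2048 → NEW=255, ERR=-234591/2048
(1,2): OLD=4301493/65536 → NEW=0, ERR=4301493/65536
(1,3): OLD=35613841/262144 → NEW=255, ERR=-31232879/262144
(1,4): OLD=157298579/4194304 → NEW=0, ERR=157298579/4194304
(2,0): OLD=4475515/32768 → NEW=255, ERR=-3880325/32768
(2,1): OLD=60937849/1048576 → NEW=0, ERR=60937849/1048576
(2,2): OLD=2289045163/16777216 → NEW=255, ERR=-1989144917/16777216
(2,3): OLD=11014048721/268435456 → NEW=0, ERR=11014048721/268435456
(2,4): OLD=593667624567/4294967296 → NEW=255, ERR=-501549035913/4294967296
(3,0): OLD=2497974347/16777216 → NEW=255, ERR=-1780215733/16777216
(3,1): OLD=15717780719/134217728 → NEW=0, ERR=15717780719/134217728
(3,2): OLD=869768783605/4294967296 → NEW=255, ERR=-225447876875/4294967296
(3,3): OLD=1018349734669/8589934592 → NEW=0, ERR=1018349734669/8589934592
(3,4): OLD=24318200944673/137438953472 → NEW=255, ERR=-10728732190687/137438953472
(4,0): OLD=450538599045/2147483648 → NEW=255, ERR=-97069731195/2147483648
(4,1): OLD=14661038364805/68719476736 → NEW=255, ERR=-2862428202875/68719476736
(4,2): OLD=236307627900779/1099511627776 → NEW=255, ERR=-44067837182101/1099511627776
(4,3): OLD=3863161298539653/17592186044416 → NEW=255, ERR=-622846142786427/17592186044416
(4,4): OLD=51376388647848483/281474976710656 → NEW=255, ERR=-20399730413368797/281474976710656
Row 0: .....
Row 1: .#.#.
Row 2: #.#.#
Row 3: #.#.#
Row 4: #####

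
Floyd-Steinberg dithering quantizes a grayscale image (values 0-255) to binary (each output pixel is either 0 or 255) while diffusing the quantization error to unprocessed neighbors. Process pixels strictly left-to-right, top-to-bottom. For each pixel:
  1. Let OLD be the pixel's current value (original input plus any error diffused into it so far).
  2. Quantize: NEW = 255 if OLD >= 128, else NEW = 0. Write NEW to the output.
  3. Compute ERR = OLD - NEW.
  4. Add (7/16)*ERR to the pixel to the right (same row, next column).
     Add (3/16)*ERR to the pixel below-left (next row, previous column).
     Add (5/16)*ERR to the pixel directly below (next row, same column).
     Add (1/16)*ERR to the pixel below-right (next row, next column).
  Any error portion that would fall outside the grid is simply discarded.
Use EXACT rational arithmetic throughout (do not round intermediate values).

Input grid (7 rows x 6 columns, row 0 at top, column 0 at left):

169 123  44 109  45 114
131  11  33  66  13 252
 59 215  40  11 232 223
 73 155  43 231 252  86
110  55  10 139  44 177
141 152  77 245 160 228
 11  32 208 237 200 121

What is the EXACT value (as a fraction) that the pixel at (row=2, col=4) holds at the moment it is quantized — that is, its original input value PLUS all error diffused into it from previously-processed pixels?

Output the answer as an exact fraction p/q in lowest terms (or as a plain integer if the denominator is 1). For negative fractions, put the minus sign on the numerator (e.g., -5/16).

Answer: 665720300063/2147483648

Derivation:
(0,0): OLD=169 → NEW=255, ERR=-86
(0,1): OLD=683/8 → NEW=0, ERR=683/8
(0,2): OLD=10413/128 → NEW=0, ERR=10413/128
(0,3): OLD=296123/2048 → NEW=255, ERR=-226117/2048
(0,4): OLD=-108259/32768 → NEW=0, ERR=-108259/32768
(0,5): OLD=59011019/524288 → NEW=0, ERR=59011019/524288
(1,0): OLD=15377/128 → NEW=0, ERR=15377/128
(1,1): OLD=102519/1024 → NEW=0, ERR=102519/1024
(1,2): OLD=2846147/32768 → NEW=0, ERR=2846147/32768
(1,3): OLD=9694407/131072 → NEW=0, ERR=9694407/131072
(1,4): OLD=490981685/8388608 → NEW=0, ERR=490981685/8388608
(1,5): OLD=41952906467/134217728 → NEW=255, ERR=7727385827/134217728
(2,0): OLD=1889293/16384 → NEW=0, ERR=1889293/16384
(2,1): OLD=168050015/524288 → NEW=255, ERR=34356575/524288
(2,2): OLD=972554717/8388608 → NEW=0, ERR=972554717/8388608
(2,3): OLD=6794023477/67108864 → NEW=0, ERR=6794023477/67108864
(2,4): OLD=665720300063/2147483648 → NEW=255, ERR=118111969823/2147483648
Target (2,4): original=232, with diffused error = 665720300063/2147483648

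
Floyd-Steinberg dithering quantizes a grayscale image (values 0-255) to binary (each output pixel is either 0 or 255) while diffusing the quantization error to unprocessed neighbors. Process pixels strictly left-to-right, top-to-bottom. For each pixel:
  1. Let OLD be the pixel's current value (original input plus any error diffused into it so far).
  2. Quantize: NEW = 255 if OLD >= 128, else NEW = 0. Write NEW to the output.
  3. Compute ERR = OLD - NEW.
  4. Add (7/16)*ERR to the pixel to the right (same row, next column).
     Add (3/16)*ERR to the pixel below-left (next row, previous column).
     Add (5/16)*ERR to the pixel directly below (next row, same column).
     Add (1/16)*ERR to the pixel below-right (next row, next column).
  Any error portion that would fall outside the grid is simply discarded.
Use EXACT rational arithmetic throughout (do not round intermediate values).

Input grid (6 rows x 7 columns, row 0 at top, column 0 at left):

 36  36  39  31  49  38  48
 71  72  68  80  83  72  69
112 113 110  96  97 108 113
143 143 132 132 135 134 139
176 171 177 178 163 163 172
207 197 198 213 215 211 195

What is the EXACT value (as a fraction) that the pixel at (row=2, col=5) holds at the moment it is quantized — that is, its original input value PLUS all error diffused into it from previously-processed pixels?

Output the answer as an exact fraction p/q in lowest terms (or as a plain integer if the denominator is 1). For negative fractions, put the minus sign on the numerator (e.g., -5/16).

Answer: 299300652043/8589934592

Derivation:
(0,0): OLD=36 → NEW=0, ERR=36
(0,1): OLD=207/4 → NEW=0, ERR=207/4
(0,2): OLD=3945/64 → NEW=0, ERR=3945/64
(0,3): OLD=59359/1024 → NEW=0, ERR=59359/1024
(0,4): OLD=1218329/16384 → NEW=0, ERR=1218329/16384
(0,5): OLD=18489775/262144 → NEW=0, ERR=18489775/262144
(0,6): OLD=330755017/4194304 → NEW=0, ERR=330755017/4194304
(1,0): OLD=5885/64 → NEW=0, ERR=5885/64
(1,1): OLD=72811/512 → NEW=255, ERR=-57749/512
(1,2): OLD=852295/16384 → NEW=0, ERR=852295/16384
(1,3): OLD=9087803/65536 → NEW=255, ERR=-7623877/65536
(1,4): OLD=302790225/4194304 → NEW=0, ERR=302790225/4194304
(1,5): OLD=4867354529/33554432 → NEW=255, ERR=-3689025631/33554432
(1,6): OLD=26817805391/536870912 → NEW=0, ERR=26817805391/536870912
(2,0): OLD=979657/8192 → NEW=0, ERR=979657/8192
(2,1): OLD=38161075/262144 → NEW=255, ERR=-28685645/262144
(2,2): OLD=207703513/4194304 → NEW=0, ERR=207703513/4194304
(2,3): OLD=3291646545/33554432 → NEW=0, ERR=3291646545/33554432
(2,4): OLD=36129555681/268435456 → NEW=255, ERR=-32321485599/268435456
(2,5): OLD=299300652043/8589934592 → NEW=0, ERR=299300652043/8589934592
Target (2,5): original=108, with diffused error = 299300652043/8589934592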